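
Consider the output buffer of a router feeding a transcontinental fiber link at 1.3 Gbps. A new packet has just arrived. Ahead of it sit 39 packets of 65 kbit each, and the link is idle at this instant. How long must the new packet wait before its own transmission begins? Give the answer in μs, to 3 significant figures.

1950 μs

Each queued packet: L/R = 65000/1300000000 = 50 μs.
39 queued → 1950 μs.
Queuing delay = 1950 μs.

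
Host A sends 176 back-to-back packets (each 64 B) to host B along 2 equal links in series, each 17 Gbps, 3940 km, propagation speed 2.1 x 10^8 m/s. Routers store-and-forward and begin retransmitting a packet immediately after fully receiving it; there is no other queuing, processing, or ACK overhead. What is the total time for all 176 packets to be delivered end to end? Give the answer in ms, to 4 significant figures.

37.53 ms

Per-hop transmission t_tx = L/R = 512/17000000000 = 3.01176e-05 ms.
Per-hop propagation t_prop = 3940000/210000000 = 18.7619 ms.
Pipeline fill: first packet needs 2·t_tx to clear all hops; remaining 175 packets each add one t_tx.
Total = (2+176-1)·t_tx + 2·t_prop = 177·3.01176e-05 + 2·18.7619 = 37.53 ms.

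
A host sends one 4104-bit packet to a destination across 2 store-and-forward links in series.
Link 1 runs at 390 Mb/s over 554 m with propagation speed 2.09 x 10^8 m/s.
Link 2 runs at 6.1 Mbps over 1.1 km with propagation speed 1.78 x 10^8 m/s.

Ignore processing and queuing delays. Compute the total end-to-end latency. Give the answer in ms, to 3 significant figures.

0.692 ms

Transmission delays (L/R per hop): 0.0105231, 0.672787 ms; sum = 0.68331 ms.
Propagation delays (d/s per hop): 0.00265072, 0.00617978 ms; sum = 0.00883049 ms.
End-to-end = 0.692 ms.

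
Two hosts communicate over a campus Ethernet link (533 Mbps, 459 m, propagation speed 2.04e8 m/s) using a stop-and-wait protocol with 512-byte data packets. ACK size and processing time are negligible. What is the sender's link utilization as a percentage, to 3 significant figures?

63.1 %

t_tx = L/R = 4096/533000000 = 7.6848e-06 s.
t_prop = 459/204000000 = 2.25e-06 s; RTT = 4.5e-06 s.
Cycle = t_tx + RTT = 1.21848e-05 s.
Utilization = t_tx / cycle = 7.6848e-06/1.21848e-05 = 63.1 %.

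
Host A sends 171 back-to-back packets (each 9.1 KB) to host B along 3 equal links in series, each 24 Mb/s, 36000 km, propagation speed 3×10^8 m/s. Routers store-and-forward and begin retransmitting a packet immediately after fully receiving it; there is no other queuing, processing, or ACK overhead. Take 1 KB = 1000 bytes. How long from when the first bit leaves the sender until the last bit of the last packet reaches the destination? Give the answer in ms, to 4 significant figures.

884.8 ms

Per-hop transmission t_tx = L/R = 72800/24000000 = 3.03333 ms.
Per-hop propagation t_prop = 36000000/300000000 = 120 ms.
Pipeline fill: first packet needs 3·t_tx to clear all hops; remaining 170 packets each add one t_tx.
Total = (3+171-1)·t_tx + 3·t_prop = 173·3.03333 + 3·120 = 884.8 ms.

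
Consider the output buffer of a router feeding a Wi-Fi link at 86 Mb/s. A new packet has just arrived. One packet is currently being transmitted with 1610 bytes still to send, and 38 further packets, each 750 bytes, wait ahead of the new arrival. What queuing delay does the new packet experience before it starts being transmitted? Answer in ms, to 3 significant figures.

2.80 ms

Each queued packet: L/R = 6000/86000000 = 0.0697674 ms.
38 queued → 2.65116 ms.
Plus remaining 12880 bits of current packet: 0.149767 ms.
Queuing delay = 2.80 ms.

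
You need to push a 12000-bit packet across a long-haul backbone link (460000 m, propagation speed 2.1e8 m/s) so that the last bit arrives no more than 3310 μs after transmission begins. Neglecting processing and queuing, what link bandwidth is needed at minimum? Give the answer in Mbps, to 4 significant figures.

Propagation delay = 460000 / 210000000 = 2190.48 μs.
Transmission budget = 3310 − 2190.48 = 1119.52 μs.
R ≥ L / t_tx = 12000 bits / 0.00111952 s = 10.72 Mbps.

10.72 Mbps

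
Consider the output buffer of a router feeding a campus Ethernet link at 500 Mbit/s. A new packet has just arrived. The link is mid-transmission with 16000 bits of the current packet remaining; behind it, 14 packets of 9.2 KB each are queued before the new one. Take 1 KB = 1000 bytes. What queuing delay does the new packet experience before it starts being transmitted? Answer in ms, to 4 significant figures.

2.093 ms

Each queued packet: L/R = 73600/500000000 = 0.1472 ms.
14 queued → 2.0608 ms.
Plus remaining 16000 bits of current packet: 0.032 ms.
Queuing delay = 2.093 ms.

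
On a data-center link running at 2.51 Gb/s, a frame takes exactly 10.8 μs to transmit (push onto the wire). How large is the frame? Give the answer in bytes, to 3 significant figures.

L = R × t_tx = 2510000000 b/s × 1.08e-05 s = 27108 bits.
In bytes: 27108 / 8 = 3390 bytes.

3390 bytes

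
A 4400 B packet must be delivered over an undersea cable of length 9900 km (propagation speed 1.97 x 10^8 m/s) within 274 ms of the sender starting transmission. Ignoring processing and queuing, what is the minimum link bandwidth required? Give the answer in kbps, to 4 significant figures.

157.3 kbps

L = 35200 bits.
Propagation delay = 9900000 / 197000000 = 50.2538 ms.
Transmission budget = 274 − 50.2538 = 223.746 ms.
R ≥ L / t_tx = 35200 bits / 0.223746 s = 157.3 kbps.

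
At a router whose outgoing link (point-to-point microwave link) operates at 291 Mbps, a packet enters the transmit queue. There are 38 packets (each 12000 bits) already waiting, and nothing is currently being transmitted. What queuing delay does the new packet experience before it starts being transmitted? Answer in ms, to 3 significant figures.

Each queued packet: L/R = 12000/291000000 = 0.0412371 ms.
38 queued → 1.56701 ms.
Queuing delay = 1.57 ms.

1.57 ms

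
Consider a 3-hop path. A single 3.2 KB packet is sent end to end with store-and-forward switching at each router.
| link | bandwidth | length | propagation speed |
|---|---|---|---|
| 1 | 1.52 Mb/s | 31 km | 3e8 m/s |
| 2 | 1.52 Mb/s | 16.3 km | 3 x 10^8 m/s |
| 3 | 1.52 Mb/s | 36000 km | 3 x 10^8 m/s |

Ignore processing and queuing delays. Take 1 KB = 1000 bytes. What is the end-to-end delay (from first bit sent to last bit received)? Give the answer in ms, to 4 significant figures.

L = 25600 bits.
Transmission delay per hop = L/R = 25600/1520000 = 16.8421 ms; 3 hops → 50.5263 ms.
Propagation delays (d/s per hop): 0.103333, 0.0543333, 120 ms; sum = 120.158 ms.
End-to-end = 170.7 ms.

170.7 ms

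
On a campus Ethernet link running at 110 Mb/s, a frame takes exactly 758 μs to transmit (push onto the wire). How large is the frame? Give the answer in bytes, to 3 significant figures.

10400 bytes

L = R × t_tx = 110000000 b/s × 0.000758 s = 83380 bits.
In bytes: 83380 / 8 = 10400 bytes.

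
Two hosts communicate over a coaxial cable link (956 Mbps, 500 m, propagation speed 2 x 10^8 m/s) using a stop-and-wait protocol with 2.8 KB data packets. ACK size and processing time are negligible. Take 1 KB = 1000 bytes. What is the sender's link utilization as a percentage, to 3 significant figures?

82.4 %

t_tx = L/R = 22400/956000000 = 2.3431e-05 s.
t_prop = 500/200000000 = 2.5e-06 s; RTT = 5e-06 s.
Cycle = t_tx + RTT = 2.8431e-05 s.
Utilization = t_tx / cycle = 2.3431e-05/2.8431e-05 = 82.4 %.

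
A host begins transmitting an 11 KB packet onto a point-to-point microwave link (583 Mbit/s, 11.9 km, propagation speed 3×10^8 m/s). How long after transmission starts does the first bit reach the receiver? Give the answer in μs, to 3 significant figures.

39.7 μs

First bit experiences only propagation delay: d/s = 11900/300000000 = 39.7 μs.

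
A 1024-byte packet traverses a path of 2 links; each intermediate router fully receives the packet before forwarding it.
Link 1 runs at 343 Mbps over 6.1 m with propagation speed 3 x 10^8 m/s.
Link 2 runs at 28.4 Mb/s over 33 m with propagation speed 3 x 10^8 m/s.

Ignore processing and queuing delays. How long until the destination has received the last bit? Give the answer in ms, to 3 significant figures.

0.312 ms

L = 1024 × 8 = 8192 bits.
Transmission delays (L/R per hop): 0.0238834, 0.288451 ms; sum = 0.312334 ms.
Propagation delays (d/s per hop): 2.03333e-05, 0.00011 ms; sum = 0.000130333 ms.
End-to-end = 0.312 ms.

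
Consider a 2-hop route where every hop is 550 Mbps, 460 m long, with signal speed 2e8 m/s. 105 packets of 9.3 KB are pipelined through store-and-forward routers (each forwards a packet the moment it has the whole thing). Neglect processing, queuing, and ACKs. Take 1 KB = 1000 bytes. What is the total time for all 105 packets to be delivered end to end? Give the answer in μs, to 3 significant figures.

Per-hop transmission t_tx = L/R = 74400/550000000 = 135.273 μs.
Per-hop propagation t_prop = 460/200000000 = 2.3 μs.
Pipeline fill: first packet needs 2·t_tx to clear all hops; remaining 104 packets each add one t_tx.
Total = (2+105-1)·t_tx + 2·t_prop = 106·135.273 + 2·2.3 = 14300 μs.

14300 μs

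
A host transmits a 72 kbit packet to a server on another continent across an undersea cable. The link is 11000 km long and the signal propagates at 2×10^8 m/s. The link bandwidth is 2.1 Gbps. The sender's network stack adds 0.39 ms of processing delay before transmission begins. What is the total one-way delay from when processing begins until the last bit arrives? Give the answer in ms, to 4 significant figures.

55.42 ms

L = 72000 bits.
Transmission delay = L/R = 72000 / 2100000000 = 0.0342857 ms.
Propagation delay = d/s = 11000000 m / 200000000 m/s = 55 ms.
Plus processing delay 0.39 ms = 0.39 ms.
Total = 55.42 ms.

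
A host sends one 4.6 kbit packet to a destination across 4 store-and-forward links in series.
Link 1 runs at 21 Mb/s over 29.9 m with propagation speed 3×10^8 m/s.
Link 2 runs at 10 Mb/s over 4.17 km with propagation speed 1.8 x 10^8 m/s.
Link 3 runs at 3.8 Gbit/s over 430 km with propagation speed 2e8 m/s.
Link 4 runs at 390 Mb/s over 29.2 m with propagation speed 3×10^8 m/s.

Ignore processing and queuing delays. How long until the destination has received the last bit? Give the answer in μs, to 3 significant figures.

2870 μs

L = 4600 bits.
Transmission delays (L/R per hop): 219.048, 460, 1.21053, 11.7949 μs; sum = 692.053 μs.
Propagation delays (d/s per hop): 0.0996667, 23.1667, 2150, 0.0973333 μs; sum = 2173.36 μs.
End-to-end = 2870 μs.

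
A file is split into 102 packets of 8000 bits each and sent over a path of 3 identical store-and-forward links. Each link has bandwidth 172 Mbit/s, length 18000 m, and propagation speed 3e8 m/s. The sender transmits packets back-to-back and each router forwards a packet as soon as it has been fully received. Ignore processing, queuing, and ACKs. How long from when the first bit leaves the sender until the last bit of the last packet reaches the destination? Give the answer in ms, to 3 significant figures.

Per-hop transmission t_tx = L/R = 8000/172000000 = 0.0465116 ms.
Per-hop propagation t_prop = 18000/300000000 = 0.06 ms.
Pipeline fill: first packet needs 3·t_tx to clear all hops; remaining 101 packets each add one t_tx.
Total = (3+102-1)·t_tx + 3·t_prop = 104·0.0465116 + 3·0.06 = 5.02 ms.

5.02 ms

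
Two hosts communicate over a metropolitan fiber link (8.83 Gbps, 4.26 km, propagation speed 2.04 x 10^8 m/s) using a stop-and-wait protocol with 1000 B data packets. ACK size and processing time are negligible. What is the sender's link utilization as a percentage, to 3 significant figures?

2.12 %

t_tx = L/R = 8000/8830000000 = 9.06002e-07 s.
t_prop = 4260/204000000 = 2.08824e-05 s; RTT = 4.17647e-05 s.
Cycle = t_tx + RTT = 4.26707e-05 s.
Utilization = t_tx / cycle = 9.06002e-07/4.26707e-05 = 2.12 %.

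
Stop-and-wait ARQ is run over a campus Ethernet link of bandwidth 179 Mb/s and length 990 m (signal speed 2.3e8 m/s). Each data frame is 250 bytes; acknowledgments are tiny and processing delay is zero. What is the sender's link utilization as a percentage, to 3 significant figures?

t_tx = L/R = 2000/179000000 = 1.11732e-05 s.
t_prop = 990/2.3e+08 = 4.30435e-06 s; RTT = 8.6087e-06 s.
Cycle = t_tx + RTT = 1.97819e-05 s.
Utilization = t_tx / cycle = 1.11732e-05/1.97819e-05 = 56.5 %.

56.5 %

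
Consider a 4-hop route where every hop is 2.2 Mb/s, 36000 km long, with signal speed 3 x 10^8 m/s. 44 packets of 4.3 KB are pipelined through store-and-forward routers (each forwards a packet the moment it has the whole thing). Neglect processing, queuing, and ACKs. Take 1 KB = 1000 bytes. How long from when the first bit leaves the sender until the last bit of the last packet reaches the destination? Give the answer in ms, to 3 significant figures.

1210 ms

Per-hop transmission t_tx = L/R = 34400/2200000 = 15.6364 ms.
Per-hop propagation t_prop = 36000000/300000000 = 120 ms.
Pipeline fill: first packet needs 4·t_tx to clear all hops; remaining 43 packets each add one t_tx.
Total = (4+44-1)·t_tx + 4·t_prop = 47·15.6364 + 4·120 = 1210 ms.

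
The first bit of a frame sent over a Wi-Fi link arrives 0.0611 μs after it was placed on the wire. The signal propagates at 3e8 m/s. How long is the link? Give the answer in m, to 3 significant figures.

18.3 m

d = s × t_prop = 300000000 × 6.11e-08 = 18.3 m.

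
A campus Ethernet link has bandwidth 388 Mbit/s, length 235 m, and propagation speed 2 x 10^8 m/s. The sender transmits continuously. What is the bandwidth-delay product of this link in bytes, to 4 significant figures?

56.99 bytes

Propagation delay = 235 / 200000000 = 1.175e-06 s.
BDP = R × t_prop = 388000000 × 1.175e-06 = 455.9 bits.
In bytes: 455.9/8 = 56.99 bytes.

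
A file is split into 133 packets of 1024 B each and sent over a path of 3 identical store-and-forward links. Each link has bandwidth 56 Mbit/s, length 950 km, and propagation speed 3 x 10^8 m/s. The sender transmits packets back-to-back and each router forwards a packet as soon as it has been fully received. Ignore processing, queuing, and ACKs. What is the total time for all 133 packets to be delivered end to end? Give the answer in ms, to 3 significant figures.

29.2 ms

Per-hop transmission t_tx = L/R = 8192/56000000 = 0.146286 ms.
Per-hop propagation t_prop = 950000/300000000 = 3.16667 ms.
Pipeline fill: first packet needs 3·t_tx to clear all hops; remaining 132 packets each add one t_tx.
Total = (3+133-1)·t_tx + 3·t_prop = 135·0.146286 + 3·3.16667 = 29.2 ms.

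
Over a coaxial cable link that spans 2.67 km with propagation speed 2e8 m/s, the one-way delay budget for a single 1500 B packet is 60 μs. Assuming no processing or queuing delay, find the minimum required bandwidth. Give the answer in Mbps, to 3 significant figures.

257 Mbps

L = 12000 bits.
Propagation delay = 2670 / 200000000 = 13.35 μs.
Transmission budget = 60 − 13.35 = 46.65 μs.
R ≥ L / t_tx = 12000 bits / 4.665e-05 s = 257 Mbps.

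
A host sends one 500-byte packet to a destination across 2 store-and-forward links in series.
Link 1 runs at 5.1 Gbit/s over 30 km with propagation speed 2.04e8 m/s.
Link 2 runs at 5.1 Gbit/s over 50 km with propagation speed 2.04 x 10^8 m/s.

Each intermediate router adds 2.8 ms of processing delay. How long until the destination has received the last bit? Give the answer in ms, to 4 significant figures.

3.194 ms

L = 500 × 8 = 4000 bits.
Transmission delay per hop = L/R = 4000/5100000000 = 0.000784314 ms; 2 hops → 0.00156863 ms.
Propagation delays (d/s per hop): 0.147059, 0.245098 ms; sum = 0.392157 ms.
Processing at 1 router(s): 1 × 2.8 ms = 2.8 ms.
End-to-end = 3.194 ms.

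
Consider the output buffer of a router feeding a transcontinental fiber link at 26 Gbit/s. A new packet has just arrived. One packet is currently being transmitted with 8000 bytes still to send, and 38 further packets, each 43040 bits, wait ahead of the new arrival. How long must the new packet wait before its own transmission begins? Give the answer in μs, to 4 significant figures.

65.37 μs

Each queued packet: L/R = 43040/26000000000 = 1.65538 μs.
38 queued → 62.9046 μs.
Plus remaining 64000 bits of current packet: 2.46154 μs.
Queuing delay = 65.37 μs.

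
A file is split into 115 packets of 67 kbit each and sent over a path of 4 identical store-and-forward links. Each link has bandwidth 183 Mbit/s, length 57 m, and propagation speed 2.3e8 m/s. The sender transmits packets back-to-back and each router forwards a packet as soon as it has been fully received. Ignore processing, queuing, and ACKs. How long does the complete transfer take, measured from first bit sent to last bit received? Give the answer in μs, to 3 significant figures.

Per-hop transmission t_tx = L/R = 67000/183000000 = 366.12 μs.
Per-hop propagation t_prop = 57/2.3e+08 = 0.247826 μs.
Pipeline fill: first packet needs 4·t_tx to clear all hops; remaining 114 packets each add one t_tx.
Total = (4+115-1)·t_tx + 4·t_prop = 118·366.12 + 4·0.247826 = 43200 μs.

43200 μs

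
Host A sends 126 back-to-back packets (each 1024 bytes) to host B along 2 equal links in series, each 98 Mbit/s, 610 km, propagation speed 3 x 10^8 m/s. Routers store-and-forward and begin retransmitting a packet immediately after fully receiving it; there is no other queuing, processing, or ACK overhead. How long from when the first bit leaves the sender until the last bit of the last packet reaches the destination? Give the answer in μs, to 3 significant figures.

Per-hop transmission t_tx = L/R = 8192/98000000 = 83.5918 μs.
Per-hop propagation t_prop = 610000/300000000 = 2033.33 μs.
Pipeline fill: first packet needs 2·t_tx to clear all hops; remaining 125 packets each add one t_tx.
Total = (2+126-1)·t_tx + 2·t_prop = 127·83.5918 + 2·2033.33 = 14700 μs.

14700 μs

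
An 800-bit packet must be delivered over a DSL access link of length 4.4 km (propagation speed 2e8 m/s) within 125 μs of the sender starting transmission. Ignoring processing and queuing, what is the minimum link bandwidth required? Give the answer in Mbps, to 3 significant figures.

7.77 Mbps

Propagation delay = 4400 / 200000000 = 22 μs.
Transmission budget = 125 − 22 = 103 μs.
R ≥ L / t_tx = 800 bits / 0.000103 s = 7.77 Mbps.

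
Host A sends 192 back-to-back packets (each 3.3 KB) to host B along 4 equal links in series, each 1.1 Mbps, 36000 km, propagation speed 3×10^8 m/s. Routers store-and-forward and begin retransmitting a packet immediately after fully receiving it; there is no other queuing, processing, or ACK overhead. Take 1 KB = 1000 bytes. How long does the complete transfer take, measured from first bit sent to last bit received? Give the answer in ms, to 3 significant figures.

Per-hop transmission t_tx = L/R = 26400/1100000 = 24 ms.
Per-hop propagation t_prop = 36000000/300000000 = 120 ms.
Pipeline fill: first packet needs 4·t_tx to clear all hops; remaining 191 packets each add one t_tx.
Total = (4+192-1)·t_tx + 4·t_prop = 195·24 + 4·120 = 5160 ms.

5160 ms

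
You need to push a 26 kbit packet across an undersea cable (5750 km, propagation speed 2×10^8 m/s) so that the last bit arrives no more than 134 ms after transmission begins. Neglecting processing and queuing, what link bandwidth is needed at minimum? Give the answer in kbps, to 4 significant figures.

Propagation delay = 5750000 / 200000000 = 28.75 ms.
Transmission budget = 134 − 28.75 = 105.25 ms.
R ≥ L / t_tx = 26000 bits / 0.10525 s = 247.0 kbps.

247.0 kbps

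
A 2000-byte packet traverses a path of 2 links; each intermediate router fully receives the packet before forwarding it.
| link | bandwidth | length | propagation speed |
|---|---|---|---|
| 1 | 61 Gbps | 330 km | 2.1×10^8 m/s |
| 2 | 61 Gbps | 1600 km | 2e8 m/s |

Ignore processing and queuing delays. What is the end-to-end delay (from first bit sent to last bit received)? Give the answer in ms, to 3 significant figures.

9.57 ms

L = 2000 × 8 = 16000 bits.
Transmission delay per hop = L/R = 16000/61000000000 = 0.000262295 ms; 2 hops → 0.00052459 ms.
Propagation delays (d/s per hop): 1.57143, 8 ms; sum = 9.57143 ms.
End-to-end = 9.57 ms.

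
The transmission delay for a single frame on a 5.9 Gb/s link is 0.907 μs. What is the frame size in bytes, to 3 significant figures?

L = R × t_tx = 5900000000 b/s × 9.07e-07 s = 5351.3 bits.
In bytes: 5351.3 / 8 = 669 bytes.

669 bytes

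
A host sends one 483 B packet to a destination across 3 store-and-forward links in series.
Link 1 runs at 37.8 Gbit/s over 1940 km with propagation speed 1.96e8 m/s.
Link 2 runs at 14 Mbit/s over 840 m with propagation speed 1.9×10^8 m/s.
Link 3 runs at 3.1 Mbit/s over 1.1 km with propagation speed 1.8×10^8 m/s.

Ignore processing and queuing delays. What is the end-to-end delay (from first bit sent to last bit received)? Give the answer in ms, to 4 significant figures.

L = 483 × 8 = 3864 bits.
Transmission delays (L/R per hop): 0.000102222, 0.276, 1.24645 ms; sum = 1.52255 ms.
Propagation delays (d/s per hop): 9.89796, 0.00442105, 0.00611111 ms; sum = 9.90849 ms.
End-to-end = 11.43 ms.

11.43 ms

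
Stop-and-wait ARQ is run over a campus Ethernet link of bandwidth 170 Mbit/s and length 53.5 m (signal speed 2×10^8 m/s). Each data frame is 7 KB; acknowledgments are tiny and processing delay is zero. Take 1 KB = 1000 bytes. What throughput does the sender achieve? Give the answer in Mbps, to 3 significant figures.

170 Mbps

t_tx = L/R = 56000/170000000 = 0.000329412 s.
t_prop = 53.5/200000000 = 2.675e-07 s; RTT = 5.35e-07 s.
Cycle = t_tx + RTT = 0.000329947 s.
Throughput = L / cycle = 56000 / 0.000329947 = 170 Mbps.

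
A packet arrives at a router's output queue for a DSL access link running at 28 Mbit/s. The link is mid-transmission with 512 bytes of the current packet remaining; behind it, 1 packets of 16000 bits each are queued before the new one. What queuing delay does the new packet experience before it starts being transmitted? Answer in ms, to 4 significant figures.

Each queued packet: L/R = 16000/28000000 = 0.571429 ms.
1 queued → 0.571429 ms.
Plus remaining 4096 bits of current packet: 0.146286 ms.
Queuing delay = 0.7177 ms.

0.7177 ms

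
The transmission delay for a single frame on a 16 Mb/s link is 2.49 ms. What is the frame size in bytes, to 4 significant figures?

4980 bytes

L = R × t_tx = 16000000 b/s × 0.00249 s = 39840 bits.
In bytes: 39840 / 8 = 4980 bytes.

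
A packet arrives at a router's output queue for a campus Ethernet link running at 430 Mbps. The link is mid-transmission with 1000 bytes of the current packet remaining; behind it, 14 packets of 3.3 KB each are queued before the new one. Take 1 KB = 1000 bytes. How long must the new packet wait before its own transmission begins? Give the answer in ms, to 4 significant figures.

Each queued packet: L/R = 26400/430000000 = 0.0613953 ms.
14 queued → 0.859535 ms.
Plus remaining 8000 bits of current packet: 0.0186047 ms.
Queuing delay = 0.8781 ms.

0.8781 ms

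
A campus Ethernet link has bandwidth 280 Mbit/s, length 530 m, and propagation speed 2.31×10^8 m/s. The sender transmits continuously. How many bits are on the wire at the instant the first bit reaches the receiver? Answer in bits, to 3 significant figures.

Propagation delay = 530 / 231000000 = 2.29437e-06 s.
BDP = R × t_prop = 280000000 × 2.29437e-06 = 642.424 bits.

642 bits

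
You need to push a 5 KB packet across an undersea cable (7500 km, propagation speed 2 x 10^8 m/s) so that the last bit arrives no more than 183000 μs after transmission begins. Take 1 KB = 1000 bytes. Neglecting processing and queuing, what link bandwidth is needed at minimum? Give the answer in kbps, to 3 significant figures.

275 kbps

L = 40000 bits.
Propagation delay = 7500000 / 200000000 = 37500 μs.
Transmission budget = 183000 − 37500 = 145500 μs.
R ≥ L / t_tx = 40000 bits / 0.1455 s = 275 kbps.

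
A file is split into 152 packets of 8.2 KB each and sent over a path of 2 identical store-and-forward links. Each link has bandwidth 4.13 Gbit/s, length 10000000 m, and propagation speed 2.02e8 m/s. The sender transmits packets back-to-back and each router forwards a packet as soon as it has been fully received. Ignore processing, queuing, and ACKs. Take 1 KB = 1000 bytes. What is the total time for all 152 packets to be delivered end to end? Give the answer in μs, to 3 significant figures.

Per-hop transmission t_tx = L/R = 65600/4130000000 = 15.8838 μs.
Per-hop propagation t_prop = 10000000/202000000 = 49505 μs.
Pipeline fill: first packet needs 2·t_tx to clear all hops; remaining 151 packets each add one t_tx.
Total = (2+152-1)·t_tx + 2·t_prop = 153·15.8838 + 2·49505 = 101000 μs.

101000 μs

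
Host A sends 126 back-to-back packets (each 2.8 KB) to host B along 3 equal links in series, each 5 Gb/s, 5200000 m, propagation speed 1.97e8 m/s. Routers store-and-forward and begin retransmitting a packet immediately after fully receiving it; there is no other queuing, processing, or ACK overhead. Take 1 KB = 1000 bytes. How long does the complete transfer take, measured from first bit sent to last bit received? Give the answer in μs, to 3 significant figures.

79800 μs

Per-hop transmission t_tx = L/R = 22400/5000000000 = 4.48 μs.
Per-hop propagation t_prop = 5200000/197000000 = 26395.9 μs.
Pipeline fill: first packet needs 3·t_tx to clear all hops; remaining 125 packets each add one t_tx.
Total = (3+126-1)·t_tx + 3·t_prop = 128·4.48 + 3·26395.9 = 79800 μs.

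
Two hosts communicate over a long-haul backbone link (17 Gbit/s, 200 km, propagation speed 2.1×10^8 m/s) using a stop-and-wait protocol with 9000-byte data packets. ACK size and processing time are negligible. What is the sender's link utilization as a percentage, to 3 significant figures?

0.222 %

t_tx = L/R = 72000/17000000000 = 4.23529e-06 s.
t_prop = 200000/210000000 = 0.000952381 s; RTT = 0.00190476 s.
Cycle = t_tx + RTT = 0.001909 s.
Utilization = t_tx / cycle = 4.23529e-06/0.001909 = 0.222 %.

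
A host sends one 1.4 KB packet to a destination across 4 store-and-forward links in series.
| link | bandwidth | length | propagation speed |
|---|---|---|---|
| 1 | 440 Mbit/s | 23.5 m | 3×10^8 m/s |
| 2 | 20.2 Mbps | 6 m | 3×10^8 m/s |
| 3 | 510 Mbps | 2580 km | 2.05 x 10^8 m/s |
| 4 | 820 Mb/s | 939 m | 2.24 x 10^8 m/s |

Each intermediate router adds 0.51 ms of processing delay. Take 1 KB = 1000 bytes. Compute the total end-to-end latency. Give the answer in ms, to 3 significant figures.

L = 11200 bits.
Transmission delays (L/R per hop): 0.0254545, 0.554455, 0.0219608, 0.0136585 ms; sum = 0.615529 ms.
Propagation delays (d/s per hop): 7.83333e-05, 2e-05, 12.5854, 0.00419196 ms; sum = 12.5897 ms.
Processing at 3 router(s): 3 × 0.51 ms = 1.53 ms.
End-to-end = 14.7 ms.

14.7 ms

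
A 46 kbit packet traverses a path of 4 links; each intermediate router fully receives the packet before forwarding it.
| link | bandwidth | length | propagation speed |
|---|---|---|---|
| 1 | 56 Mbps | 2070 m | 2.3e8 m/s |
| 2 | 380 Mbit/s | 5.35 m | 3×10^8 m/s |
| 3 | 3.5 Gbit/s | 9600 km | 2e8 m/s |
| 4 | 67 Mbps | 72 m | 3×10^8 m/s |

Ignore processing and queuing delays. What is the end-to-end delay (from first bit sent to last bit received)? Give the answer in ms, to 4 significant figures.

49.65 ms

L = 46000 bits.
Transmission delays (L/R per hop): 0.821429, 0.121053, 0.0131429, 0.686567 ms; sum = 1.64219 ms.
Propagation delays (d/s per hop): 0.009, 1.78333e-05, 48, 0.00024 ms; sum = 48.0093 ms.
End-to-end = 49.65 ms.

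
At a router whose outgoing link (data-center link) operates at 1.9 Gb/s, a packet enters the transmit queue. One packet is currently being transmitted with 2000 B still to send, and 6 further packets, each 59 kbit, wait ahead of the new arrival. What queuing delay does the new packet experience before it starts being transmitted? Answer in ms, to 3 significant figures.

Each queued packet: L/R = 59000/1900000000 = 0.0310526 ms.
6 queued → 0.186316 ms.
Plus remaining 16000 bits of current packet: 0.00842105 ms.
Queuing delay = 0.195 ms.

0.195 ms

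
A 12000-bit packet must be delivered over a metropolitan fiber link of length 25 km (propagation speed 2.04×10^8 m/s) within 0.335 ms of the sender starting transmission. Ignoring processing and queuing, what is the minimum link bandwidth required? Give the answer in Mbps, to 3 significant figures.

56.5 Mbps

Propagation delay = 25000 / 204000000 = 0.122549 ms.
Transmission budget = 0.335 − 0.122549 = 0.212451 ms.
R ≥ L / t_tx = 12000 bits / 0.000212451 s = 56.5 Mbps.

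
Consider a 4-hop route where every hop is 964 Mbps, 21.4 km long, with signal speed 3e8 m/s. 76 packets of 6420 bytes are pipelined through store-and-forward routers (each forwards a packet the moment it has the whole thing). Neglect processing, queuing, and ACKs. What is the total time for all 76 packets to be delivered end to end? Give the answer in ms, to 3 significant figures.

Per-hop transmission t_tx = L/R = 51360/964000000 = 0.053278 ms.
Per-hop propagation t_prop = 21400/300000000 = 0.0713333 ms.
Pipeline fill: first packet needs 4·t_tx to clear all hops; remaining 75 packets each add one t_tx.
Total = (4+76-1)·t_tx + 4·t_prop = 79·0.053278 + 4·0.0713333 = 4.49 ms.

4.49 ms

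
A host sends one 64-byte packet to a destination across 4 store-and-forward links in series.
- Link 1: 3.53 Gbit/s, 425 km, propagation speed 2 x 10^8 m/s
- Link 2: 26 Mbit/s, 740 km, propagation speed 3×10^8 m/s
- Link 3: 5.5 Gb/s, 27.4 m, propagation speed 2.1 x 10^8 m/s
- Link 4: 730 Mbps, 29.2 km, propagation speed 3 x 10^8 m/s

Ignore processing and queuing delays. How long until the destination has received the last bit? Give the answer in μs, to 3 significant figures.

4710 μs

L = 64 × 8 = 512 bits.
Transmission delays (L/R per hop): 0.145042, 19.6923, 0.0930909, 0.70137 μs; sum = 20.6318 μs.
Propagation delays (d/s per hop): 2125, 2466.67, 0.130476, 97.3333 μs; sum = 4689.13 μs.
End-to-end = 4710 μs.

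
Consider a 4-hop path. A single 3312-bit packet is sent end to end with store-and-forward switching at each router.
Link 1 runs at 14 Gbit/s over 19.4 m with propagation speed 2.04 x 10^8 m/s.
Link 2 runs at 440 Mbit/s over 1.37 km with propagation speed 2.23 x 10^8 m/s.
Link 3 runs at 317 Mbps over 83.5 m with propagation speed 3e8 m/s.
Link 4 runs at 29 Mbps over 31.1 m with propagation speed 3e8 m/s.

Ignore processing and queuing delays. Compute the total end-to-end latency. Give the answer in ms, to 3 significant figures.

0.139 ms

Transmission delays (L/R per hop): 0.000236571, 0.00752727, 0.0104479, 0.114207 ms; sum = 0.132419 ms.
Propagation delays (d/s per hop): 9.5098e-05, 0.0061435, 0.000278333, 0.000103667 ms; sum = 0.0066206 ms.
End-to-end = 0.139 ms.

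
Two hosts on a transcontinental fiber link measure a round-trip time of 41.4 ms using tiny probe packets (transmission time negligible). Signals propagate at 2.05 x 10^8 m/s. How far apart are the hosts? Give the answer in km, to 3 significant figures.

4240 km

One-way propagation = RTT/2 = 20.7 ms.
d = s × t = 2.05e+08 × 0.0207 = 4240 km.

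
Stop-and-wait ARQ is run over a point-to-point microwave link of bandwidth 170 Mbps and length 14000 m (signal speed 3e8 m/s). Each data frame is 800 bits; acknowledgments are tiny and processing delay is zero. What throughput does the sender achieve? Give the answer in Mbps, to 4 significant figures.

8.160 Mbps

t_tx = L/R = 800/170000000 = 4.70588e-06 s.
t_prop = 14000/300000000 = 4.66667e-05 s; RTT = 9.33333e-05 s.
Cycle = t_tx + RTT = 9.80392e-05 s.
Throughput = L / cycle = 800 / 9.80392e-05 = 8.160 Mbps.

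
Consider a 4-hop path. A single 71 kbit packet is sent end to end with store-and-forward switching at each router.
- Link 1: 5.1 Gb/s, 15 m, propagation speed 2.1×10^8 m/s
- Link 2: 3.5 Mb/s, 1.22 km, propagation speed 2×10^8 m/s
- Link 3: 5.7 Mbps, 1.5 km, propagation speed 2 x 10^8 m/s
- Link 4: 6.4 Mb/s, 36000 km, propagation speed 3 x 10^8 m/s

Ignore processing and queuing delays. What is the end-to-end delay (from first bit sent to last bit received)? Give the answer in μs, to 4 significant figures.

L = 71000 bits.
Transmission delays (L/R per hop): 13.9216, 20285.7, 12456.1, 11093.8 μs; sum = 43849.5 μs.
Propagation delays (d/s per hop): 0.0714286, 6.1, 7.5, 120000 μs; sum = 120014 μs.
End-to-end = 163900 μs.

163900 μs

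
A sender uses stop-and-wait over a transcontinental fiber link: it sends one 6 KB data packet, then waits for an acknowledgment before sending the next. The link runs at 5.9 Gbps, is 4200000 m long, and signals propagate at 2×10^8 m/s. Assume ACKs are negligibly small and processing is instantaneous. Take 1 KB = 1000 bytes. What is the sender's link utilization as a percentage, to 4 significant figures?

0.01937 %

t_tx = L/R = 48000/5900000000 = 8.13559e-06 s.
t_prop = 4200000/200000000 = 0.021 s; RTT = 0.042 s.
Cycle = t_tx + RTT = 0.0420081 s.
Utilization = t_tx / cycle = 8.13559e-06/0.0420081 = 0.01937 %.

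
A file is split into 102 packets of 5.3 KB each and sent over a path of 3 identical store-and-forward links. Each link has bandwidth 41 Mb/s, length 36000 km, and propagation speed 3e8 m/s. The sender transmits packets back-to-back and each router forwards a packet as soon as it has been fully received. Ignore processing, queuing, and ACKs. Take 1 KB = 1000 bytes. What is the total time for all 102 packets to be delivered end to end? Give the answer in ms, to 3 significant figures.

Per-hop transmission t_tx = L/R = 42400/41000000 = 1.03415 ms.
Per-hop propagation t_prop = 36000000/300000000 = 120 ms.
Pipeline fill: first packet needs 3·t_tx to clear all hops; remaining 101 packets each add one t_tx.
Total = (3+102-1)·t_tx + 3·t_prop = 104·1.03415 + 3·120 = 468 ms.

468 ms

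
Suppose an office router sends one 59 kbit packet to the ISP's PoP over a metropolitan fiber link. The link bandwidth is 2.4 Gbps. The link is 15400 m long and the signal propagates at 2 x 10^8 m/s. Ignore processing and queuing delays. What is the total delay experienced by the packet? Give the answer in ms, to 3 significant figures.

L = 59000 bits.
Transmission delay = L/R = 59000 / 2400000000 = 0.0245833 ms.
Propagation delay = d/s = 15400 m / 200000000 m/s = 0.077 ms.
Total = 0.102 ms.

0.102 ms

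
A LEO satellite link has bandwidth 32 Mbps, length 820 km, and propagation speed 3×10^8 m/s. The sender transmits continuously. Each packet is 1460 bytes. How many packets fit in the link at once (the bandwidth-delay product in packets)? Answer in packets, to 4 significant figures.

Propagation delay = 820000 / 300000000 = 0.00273333 s.
BDP = R × t_prop = 32000000 × 0.00273333 = 87466.7 bits.
In packets of 11680 bits: 7.489 packets.

7.489 packets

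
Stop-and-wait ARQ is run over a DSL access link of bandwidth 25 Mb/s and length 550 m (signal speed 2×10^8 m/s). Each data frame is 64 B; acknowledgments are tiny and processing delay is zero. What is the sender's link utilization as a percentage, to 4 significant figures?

78.83 %

t_tx = L/R = 512/25000000 = 2.048e-05 s.
t_prop = 550/200000000 = 2.75e-06 s; RTT = 5.5e-06 s.
Cycle = t_tx + RTT = 2.598e-05 s.
Utilization = t_tx / cycle = 2.048e-05/2.598e-05 = 78.83 %.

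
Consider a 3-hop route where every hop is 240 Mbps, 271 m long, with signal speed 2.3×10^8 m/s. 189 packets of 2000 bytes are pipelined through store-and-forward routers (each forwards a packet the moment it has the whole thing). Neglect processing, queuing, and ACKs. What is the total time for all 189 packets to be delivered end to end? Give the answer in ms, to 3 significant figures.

12.7 ms

Per-hop transmission t_tx = L/R = 16000/240000000 = 0.0666667 ms.
Per-hop propagation t_prop = 271/2.3e+08 = 0.00117826 ms.
Pipeline fill: first packet needs 3·t_tx to clear all hops; remaining 188 packets each add one t_tx.
Total = (3+189-1)·t_tx + 3·t_prop = 191·0.0666667 + 3·0.00117826 = 12.7 ms.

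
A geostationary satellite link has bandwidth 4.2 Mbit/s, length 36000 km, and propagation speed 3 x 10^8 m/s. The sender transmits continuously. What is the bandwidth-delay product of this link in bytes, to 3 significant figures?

Propagation delay = 36000000 / 300000000 = 0.12 s.
BDP = R × t_prop = 4200000 × 0.12 = 504000 bits.
In bytes: 504000/8 = 63000 bytes.

63000 bytes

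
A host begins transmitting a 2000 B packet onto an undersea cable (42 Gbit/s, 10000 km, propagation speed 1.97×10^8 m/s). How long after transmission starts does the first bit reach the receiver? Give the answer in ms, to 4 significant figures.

50.76 ms

First bit experiences only propagation delay: d/s = 10000000/197000000 = 50.76 ms.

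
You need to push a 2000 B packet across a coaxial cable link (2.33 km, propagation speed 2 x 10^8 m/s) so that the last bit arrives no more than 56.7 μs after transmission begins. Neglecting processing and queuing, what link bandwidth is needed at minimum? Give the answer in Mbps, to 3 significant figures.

355 Mbps

L = 16000 bits.
Propagation delay = 2330 / 200000000 = 11.65 μs.
Transmission budget = 56.7 − 11.65 = 45.05 μs.
R ≥ L / t_tx = 16000 bits / 4.505e-05 s = 355 Mbps.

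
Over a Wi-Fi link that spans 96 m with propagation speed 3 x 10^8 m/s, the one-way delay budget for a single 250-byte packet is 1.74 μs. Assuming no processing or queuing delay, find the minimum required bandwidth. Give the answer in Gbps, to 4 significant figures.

L = 2000 bits.
Propagation delay = 96 / 300000000 = 0.32 μs.
Transmission budget = 1.74 − 0.32 = 1.42 μs.
R ≥ L / t_tx = 2000 bits / 1.42e-06 s = 1.408 Gbps.

1.408 Gbps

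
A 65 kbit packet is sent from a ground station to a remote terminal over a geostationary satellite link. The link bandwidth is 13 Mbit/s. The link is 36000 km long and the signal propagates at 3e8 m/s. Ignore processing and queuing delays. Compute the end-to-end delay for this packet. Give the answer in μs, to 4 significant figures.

125000 μs

L = 65000 bits.
Transmission delay = L/R = 65000 / 13000000 = 5000 μs.
Propagation delay = d/s = 36000000 m / 300000000 m/s = 120000 μs.
Total = 125000 μs.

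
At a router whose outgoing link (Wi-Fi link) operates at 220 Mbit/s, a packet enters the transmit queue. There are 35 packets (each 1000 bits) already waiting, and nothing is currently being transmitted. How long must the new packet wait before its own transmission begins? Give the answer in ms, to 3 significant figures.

0.159 ms

Each queued packet: L/R = 1000/220000000 = 0.00454545 ms.
35 queued → 0.159091 ms.
Queuing delay = 0.159 ms.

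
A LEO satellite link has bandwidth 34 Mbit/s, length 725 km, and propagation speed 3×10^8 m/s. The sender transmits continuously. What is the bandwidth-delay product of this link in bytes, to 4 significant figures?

Propagation delay = 725000 / 300000000 = 0.00241667 s.
BDP = R × t_prop = 34000000 × 0.00241667 = 82166.7 bits.
In bytes: 82166.7/8 = 10270 bytes.

10270 bytes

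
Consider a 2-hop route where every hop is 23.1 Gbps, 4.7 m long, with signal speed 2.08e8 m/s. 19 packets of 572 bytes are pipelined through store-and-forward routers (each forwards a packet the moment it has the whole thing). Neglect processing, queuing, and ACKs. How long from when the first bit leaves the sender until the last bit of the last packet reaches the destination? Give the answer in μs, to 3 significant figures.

4.01 μs

Per-hop transmission t_tx = L/R = 4576/23100000000 = 0.198095 μs.
Per-hop propagation t_prop = 4.7/208000000 = 0.0225962 μs.
Pipeline fill: first packet needs 2·t_tx to clear all hops; remaining 18 packets each add one t_tx.
Total = (2+19-1)·t_tx + 2·t_prop = 20·0.198095 + 2·0.0225962 = 4.01 μs.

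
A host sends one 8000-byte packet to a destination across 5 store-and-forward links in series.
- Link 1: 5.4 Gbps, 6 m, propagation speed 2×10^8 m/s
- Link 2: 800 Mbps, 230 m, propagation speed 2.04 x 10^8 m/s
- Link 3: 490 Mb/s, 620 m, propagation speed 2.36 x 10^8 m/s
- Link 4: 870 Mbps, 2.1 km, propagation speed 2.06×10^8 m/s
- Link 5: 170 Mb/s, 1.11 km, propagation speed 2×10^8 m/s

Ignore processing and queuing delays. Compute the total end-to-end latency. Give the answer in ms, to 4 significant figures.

0.6920 ms

L = 8000 × 8 = 64000 bits.
Transmission delays (L/R per hop): 0.0118519, 0.08, 0.130612, 0.0735632, 0.376471 ms; sum = 0.672498 ms.
Propagation delays (d/s per hop): 3e-05, 0.00112745, 0.00262712, 0.0101942, 0.00555 ms; sum = 0.0195287 ms.
End-to-end = 0.6920 ms.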